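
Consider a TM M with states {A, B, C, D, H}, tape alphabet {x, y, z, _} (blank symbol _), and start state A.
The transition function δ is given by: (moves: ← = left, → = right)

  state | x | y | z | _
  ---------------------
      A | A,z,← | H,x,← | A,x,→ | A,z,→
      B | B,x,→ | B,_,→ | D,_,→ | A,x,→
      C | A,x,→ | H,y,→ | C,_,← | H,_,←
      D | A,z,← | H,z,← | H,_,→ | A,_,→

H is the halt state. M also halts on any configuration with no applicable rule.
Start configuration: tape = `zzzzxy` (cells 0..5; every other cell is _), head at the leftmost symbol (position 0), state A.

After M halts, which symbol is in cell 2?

state=A head=0 tape=_[z]zzzxy   (A,z)→(A,x,→)
state=A head=1 tape=_x[z]zzxy   (A,z)→(A,x,→)
state=A head=2 tape=_xx[z]zxy   (A,z)→(A,x,→)
state=A head=3 tape=_xxx[z]xy   (A,z)→(A,x,→)
state=A head=4 tape=_xxxx[x]y   (A,x)→(A,z,←)
state=A head=3 tape=_xxx[x]zy   (A,x)→(A,z,←)
state=A head=2 tape=_xx[x]zzy   (A,x)→(A,z,←)
state=A head=1 tape=_x[x]zzzy   (A,x)→(A,z,←)
state=A head=0 tape=_[x]zzzzy   (A,x)→(A,z,←)
state=A head=-1 tape=[_]zzzzzy   (A,_)→(A,z,→)
state=A head=0 tape=z[z]zzzzy   (A,z)→(A,x,→)
state=A head=1 tape=zx[z]zzzy   (A,z)→(A,x,→)
state=A head=2 tape=zxx[z]zzy   (A,z)→(A,x,→)
state=A head=3 tape=zxxx[z]zy   (A,z)→(A,x,→)
state=A head=4 tape=zxxxx[z]y   (A,z)→(A,x,→)
state=A head=5 tape=zxxxxx[y]   (A,y)→(H,x,←)
state=H head=4 tape=zxxxx[x]x
Cell 2 holds x when M halts.

x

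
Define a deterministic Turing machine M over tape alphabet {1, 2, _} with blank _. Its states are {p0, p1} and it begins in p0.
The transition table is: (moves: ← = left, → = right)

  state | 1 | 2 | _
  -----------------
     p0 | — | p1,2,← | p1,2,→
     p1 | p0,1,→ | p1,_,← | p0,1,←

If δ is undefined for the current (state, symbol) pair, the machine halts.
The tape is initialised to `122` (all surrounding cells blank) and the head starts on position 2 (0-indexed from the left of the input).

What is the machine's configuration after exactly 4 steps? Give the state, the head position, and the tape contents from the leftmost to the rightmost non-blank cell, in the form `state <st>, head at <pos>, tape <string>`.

p0 | 12[2]   read 2 → write 2, move ←, go to p1
p1 | 1[2]2   read 2 → write _, move ←, go to p1
p1 | [1]_2   read 1 → write 1, move →, go to p0
p0 | 1[_]2   read _ → write 2, move →, go to p1
p1 | 12[2]
After 4 steps: state p1, head at 2, tape 122.

state p1, head at 2, tape 122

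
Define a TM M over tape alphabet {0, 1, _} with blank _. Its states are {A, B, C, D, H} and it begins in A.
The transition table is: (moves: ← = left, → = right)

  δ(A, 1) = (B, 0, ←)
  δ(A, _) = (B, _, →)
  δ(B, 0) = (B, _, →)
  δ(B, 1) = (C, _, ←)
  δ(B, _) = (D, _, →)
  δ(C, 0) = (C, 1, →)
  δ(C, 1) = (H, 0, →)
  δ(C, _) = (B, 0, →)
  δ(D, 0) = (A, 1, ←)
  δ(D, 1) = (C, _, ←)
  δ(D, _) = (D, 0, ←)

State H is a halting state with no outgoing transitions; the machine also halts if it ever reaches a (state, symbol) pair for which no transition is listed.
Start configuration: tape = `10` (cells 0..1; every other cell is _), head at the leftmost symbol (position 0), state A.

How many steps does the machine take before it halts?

A | _[1]0_   read 1 → write 0, move ←, go to B
B | [_]00_   read _ → write _, move →, go to D
D | _[0]0_   read 0 → write 1, move ←, go to A
A | [_]10_   read _ → write _, move →, go to B
B | _[1]0_   read 1 → write _, move ←, go to C
C | [_]_0_   read _ → write 0, move →, go to B
B | 0[_]0_   read _ → write _, move →, go to D
D | 0_[0]_   read 0 → write 1, move ←, go to A
A | 0[_]1_   read _ → write _, move →, go to B
B | 0_[1]_   read 1 → write _, move ←, go to C
C | 0[_]__   read _ → write 0, move →, go to B
B | 00[_]_   read _ → write _, move →, go to D
D | 00_[_]   read _ → write 0, move ←, go to D
D | 00[_]0   read _ → write 0, move ←, go to D
D | 0[0]00   read 0 → write 1, move ←, go to A
A | [0]100
M halts after 15 transitions.

15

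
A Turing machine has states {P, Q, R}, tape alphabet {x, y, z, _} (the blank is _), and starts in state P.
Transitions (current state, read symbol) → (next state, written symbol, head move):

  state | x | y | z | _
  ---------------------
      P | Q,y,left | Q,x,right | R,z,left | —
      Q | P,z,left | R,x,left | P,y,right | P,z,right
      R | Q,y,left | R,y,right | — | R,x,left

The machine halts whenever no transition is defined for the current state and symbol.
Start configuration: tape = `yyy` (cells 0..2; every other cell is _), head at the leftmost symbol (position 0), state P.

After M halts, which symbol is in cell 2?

state=P head=0 tape=_[y]yy__   (P,y)→(Q,x,right)
state=Q head=1 tape=_x[y]y__   (Q,y)→(R,x,left)
state=R head=0 tape=_[x]xy__   (R,x)→(Q,y,left)
state=Q head=-1 tape=[_]yxy__   (Q,_)→(P,z,right)
state=P head=0 tape=z[y]xy__   (P,y)→(Q,x,right)
state=Q head=1 tape=zx[x]y__   (Q,x)→(P,z,left)
state=P head=0 tape=z[x]zy__   (P,x)→(Q,y,left)
state=Q head=-1 tape=[z]yzy__   (Q,z)→(P,y,right)
state=P head=0 tape=y[y]zy__   (P,y)→(Q,x,right)
state=Q head=1 tape=yx[z]y__   (Q,z)→(P,y,right)
state=P head=2 tape=yxy[y]__   (P,y)→(Q,x,right)
state=Q head=3 tape=yxyx[_]_   (Q,_)→(P,z,right)
state=P head=4 tape=yxyxz[_]
Cell 2 holds x when M halts.

x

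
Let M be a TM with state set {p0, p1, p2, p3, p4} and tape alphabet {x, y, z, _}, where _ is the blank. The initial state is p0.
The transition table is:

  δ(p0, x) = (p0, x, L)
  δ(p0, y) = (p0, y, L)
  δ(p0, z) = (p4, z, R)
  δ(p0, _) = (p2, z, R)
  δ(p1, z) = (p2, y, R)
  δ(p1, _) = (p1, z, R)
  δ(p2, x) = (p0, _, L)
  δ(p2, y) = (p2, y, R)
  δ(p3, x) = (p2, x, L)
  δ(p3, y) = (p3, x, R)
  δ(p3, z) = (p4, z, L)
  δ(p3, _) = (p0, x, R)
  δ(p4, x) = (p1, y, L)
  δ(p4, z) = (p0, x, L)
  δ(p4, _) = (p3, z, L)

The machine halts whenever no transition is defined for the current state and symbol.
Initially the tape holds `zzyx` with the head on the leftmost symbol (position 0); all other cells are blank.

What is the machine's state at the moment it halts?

p2

p0 | _[z]zyx   read z → write z, move R, go to p4
p4 | _z[z]yx   read z → write x, move L, go to p0
p0 | _[z]xyx   read z → write z, move R, go to p4
p4 | _z[x]yx   read x → write y, move L, go to p1
p1 | _[z]yyx   read z → write y, move R, go to p2
p2 | _y[y]yx   read y → write y, move R, go to p2
p2 | _yy[y]x   read y → write y, move R, go to p2
p2 | _yyy[x]   read x → write _, move L, go to p0
p0 | _yy[y]_   read y → write y, move L, go to p0
p0 | _y[y]y_   read y → write y, move L, go to p0
p0 | _[y]yy_   read y → write y, move L, go to p0
p0 | [_]yyy_   read _ → write z, move R, go to p2
p2 | z[y]yy_   read y → write y, move R, go to p2
p2 | zy[y]y_   read y → write y, move R, go to p2
p2 | zyy[y]_   read y → write y, move R, go to p2
p2 | zyyy[_]
No transition is defined for (p2, _); M halts in state p2.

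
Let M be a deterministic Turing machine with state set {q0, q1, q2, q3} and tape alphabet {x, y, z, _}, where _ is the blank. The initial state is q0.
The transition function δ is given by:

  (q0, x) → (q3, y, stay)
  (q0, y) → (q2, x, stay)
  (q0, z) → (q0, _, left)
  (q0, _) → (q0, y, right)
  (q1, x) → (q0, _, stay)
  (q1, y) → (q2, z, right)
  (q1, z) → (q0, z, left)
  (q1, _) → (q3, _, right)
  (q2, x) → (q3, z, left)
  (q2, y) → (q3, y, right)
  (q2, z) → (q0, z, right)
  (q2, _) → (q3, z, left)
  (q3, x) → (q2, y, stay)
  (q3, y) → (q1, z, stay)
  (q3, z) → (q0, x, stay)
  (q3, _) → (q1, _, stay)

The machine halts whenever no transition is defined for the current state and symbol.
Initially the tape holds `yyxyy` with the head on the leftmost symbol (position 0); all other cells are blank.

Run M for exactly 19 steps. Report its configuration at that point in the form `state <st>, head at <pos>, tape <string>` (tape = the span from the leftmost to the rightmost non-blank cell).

state q0, head at -1, tape yz_yxyy

q0 | __[y]yxyy   read y → write x, move stay, go to q2
q2 | __[x]yxyy   read x → write z, move left, go to q3
q3 | _[_]zyxyy   read _ → write _, move stay, go to q1
q1 | _[_]zyxyy   read _ → write _, move right, go to q3
q3 | __[z]yxyy   read z → write x, move stay, go to q0
q0 | __[x]yxyy   read x → write y, move stay, go to q3
q3 | __[y]yxyy   read y → write z, move stay, go to q1
q1 | __[z]yxyy   read z → write z, move left, go to q0
q0 | _[_]zyxyy   read _ → write y, move right, go to q0
q0 | _y[z]yxyy   read z → write _, move left, go to q0
q0 | _[y]_yxyy   read y → write x, move stay, go to q2
q2 | _[x]_yxyy   read x → write z, move left, go to q3
q3 | [_]z_yxyy   read _ → write _, move stay, go to q1
q1 | [_]z_yxyy   read _ → write _, move right, go to q3
q3 | _[z]_yxyy   read z → write x, move stay, go to q0
q0 | _[x]_yxyy   read x → write y, move stay, go to q3
q3 | _[y]_yxyy   read y → write z, move stay, go to q1
q1 | _[z]_yxyy   read z → write z, move left, go to q0
q0 | [_]z_yxyy   read _ → write y, move right, go to q0
q0 | y[z]_yxyy
After 19 steps: state q0, head at -1, tape yz_yxyy.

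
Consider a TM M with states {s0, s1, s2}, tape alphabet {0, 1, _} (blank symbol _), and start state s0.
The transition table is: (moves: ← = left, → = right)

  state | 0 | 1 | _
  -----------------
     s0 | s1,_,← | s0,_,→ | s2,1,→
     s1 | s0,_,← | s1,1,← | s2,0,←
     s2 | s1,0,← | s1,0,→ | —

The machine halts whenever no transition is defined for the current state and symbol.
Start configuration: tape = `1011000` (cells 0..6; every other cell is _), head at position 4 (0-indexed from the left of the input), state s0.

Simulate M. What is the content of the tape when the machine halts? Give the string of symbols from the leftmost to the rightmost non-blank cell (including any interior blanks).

s0 | 1011[0]00   read 0 → write _, move ←, go to s1
s1 | 101[1]_00   read 1 → write 1, move ←, go to s1
s1 | 10[1]1_00   read 1 → write 1, move ←, go to s1
s1 | 1[0]11_00   read 0 → write _, move ←, go to s0
s0 | [1]_11_00   read 1 → write _, move →, go to s0
s0 | _[_]11_00   read _ → write 1, move →, go to s2
s2 | _1[1]1_00   read 1 → write 0, move →, go to s1
s1 | _10[1]_00   read 1 → write 1, move ←, go to s1
s1 | _1[0]1_00   read 0 → write _, move ←, go to s0
s0 | _[1]_1_00   read 1 → write _, move →, go to s0
s0 | __[_]1_00   read _ → write 1, move →, go to s2
s2 | __1[1]_00   read 1 → write 0, move →, go to s1
s1 | __10[_]00   read _ → write 0, move ←, go to s2
s2 | __1[0]000   read 0 → write 0, move ←, go to s1
s1 | __[1]0000   read 1 → write 1, move ←, go to s1
s1 | _[_]10000   read _ → write 0, move ←, go to s2
s2 | [_]010000
The non-blank tape span at halt is 010000.

010000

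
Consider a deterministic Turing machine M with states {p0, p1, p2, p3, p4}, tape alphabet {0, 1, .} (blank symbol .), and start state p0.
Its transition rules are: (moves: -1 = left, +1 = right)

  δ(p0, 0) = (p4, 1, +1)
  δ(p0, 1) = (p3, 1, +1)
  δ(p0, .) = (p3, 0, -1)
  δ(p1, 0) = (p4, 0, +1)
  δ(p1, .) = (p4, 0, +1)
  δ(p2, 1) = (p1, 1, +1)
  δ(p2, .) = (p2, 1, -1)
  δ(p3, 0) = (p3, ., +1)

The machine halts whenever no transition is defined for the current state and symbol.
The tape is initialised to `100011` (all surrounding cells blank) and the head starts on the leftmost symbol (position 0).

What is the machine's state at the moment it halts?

state=p0 head=0 tape=[1]00011   (p0,1)→(p3,1,+1)
state=p3 head=1 tape=1[0]0011   (p3,0)→(p3,.,+1)
state=p3 head=2 tape=1.[0]011   (p3,0)→(p3,.,+1)
state=p3 head=3 tape=1..[0]11   (p3,0)→(p3,.,+1)
state=p3 head=4 tape=1...[1]1
No transition is defined for (p3, 1); M halts in state p3.

p3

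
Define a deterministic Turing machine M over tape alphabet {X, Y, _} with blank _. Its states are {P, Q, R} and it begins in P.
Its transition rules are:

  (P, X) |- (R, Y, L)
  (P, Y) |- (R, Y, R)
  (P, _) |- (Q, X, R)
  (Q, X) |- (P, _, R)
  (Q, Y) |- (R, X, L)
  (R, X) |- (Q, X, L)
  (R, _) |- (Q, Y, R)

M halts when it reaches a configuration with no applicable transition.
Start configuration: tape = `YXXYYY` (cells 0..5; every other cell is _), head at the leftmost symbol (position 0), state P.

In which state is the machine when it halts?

P | _[Y]XXYYY   read Y → write Y, move R, go to R
R | _Y[X]XYYY   read X → write X, move L, go to Q
Q | _[Y]XXYYY   read Y → write X, move L, go to R
R | [_]XXXYYY   read _ → write Y, move R, go to Q
Q | Y[X]XXYYY   read X → write _, move R, go to P
P | Y_[X]XYYY   read X → write Y, move L, go to R
R | Y[_]YXYYY   read _ → write Y, move R, go to Q
Q | YY[Y]XYYY   read Y → write X, move L, go to R
R | Y[Y]XXYYY
No transition is defined for (R, Y); M halts in state R.

R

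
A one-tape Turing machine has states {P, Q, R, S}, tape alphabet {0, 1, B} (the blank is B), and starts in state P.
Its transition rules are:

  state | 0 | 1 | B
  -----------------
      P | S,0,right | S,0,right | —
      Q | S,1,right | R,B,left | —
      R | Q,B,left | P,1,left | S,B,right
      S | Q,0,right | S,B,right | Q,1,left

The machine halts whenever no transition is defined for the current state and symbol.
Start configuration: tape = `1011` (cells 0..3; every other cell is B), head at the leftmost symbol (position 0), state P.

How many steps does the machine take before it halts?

state=P head=0 tape=B[1]011   (P,1)→(S,0,right)
state=S head=1 tape=B0[0]11   (S,0)→(Q,0,right)
state=Q head=2 tape=B00[1]1   (Q,1)→(R,B,left)
state=R head=1 tape=B0[0]B1   (R,0)→(Q,B,left)
state=Q head=0 tape=B[0]BB1   (Q,0)→(S,1,right)
state=S head=1 tape=B1[B]B1   (S,B)→(Q,1,left)
state=Q head=0 tape=B[1]1B1   (Q,1)→(R,B,left)
state=R head=-1 tape=[B]B1B1   (R,B)→(S,B,right)
state=S head=0 tape=B[B]1B1   (S,B)→(Q,1,left)
state=Q head=-1 tape=[B]11B1
M halts after 9 transitions.

9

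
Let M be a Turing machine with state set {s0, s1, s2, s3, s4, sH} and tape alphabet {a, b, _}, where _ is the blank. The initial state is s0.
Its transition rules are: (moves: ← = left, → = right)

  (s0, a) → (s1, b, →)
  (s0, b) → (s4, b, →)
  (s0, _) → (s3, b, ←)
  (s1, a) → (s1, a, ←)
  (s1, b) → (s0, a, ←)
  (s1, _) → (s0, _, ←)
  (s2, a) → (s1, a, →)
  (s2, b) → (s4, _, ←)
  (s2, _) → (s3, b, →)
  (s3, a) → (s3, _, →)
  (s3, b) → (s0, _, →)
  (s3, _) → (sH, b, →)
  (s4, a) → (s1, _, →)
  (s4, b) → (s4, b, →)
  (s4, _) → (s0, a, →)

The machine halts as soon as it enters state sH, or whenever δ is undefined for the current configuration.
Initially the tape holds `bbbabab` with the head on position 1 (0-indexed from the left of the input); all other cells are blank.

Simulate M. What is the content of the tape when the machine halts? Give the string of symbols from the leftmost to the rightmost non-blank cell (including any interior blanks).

bb_ba_b_bb

state=s0 head=1 tape=b[b]babab___   (s0,b)→(s4,b,→)
state=s4 head=2 tape=bb[b]abab___   (s4,b)→(s4,b,→)
state=s4 head=3 tape=bbb[a]bab___   (s4,a)→(s1,_,→)
state=s1 head=4 tape=bbb_[b]ab___   (s1,b)→(s0,a,←)
state=s0 head=3 tape=bbb[_]aab___   (s0,_)→(s3,b,←)
state=s3 head=2 tape=bb[b]baab___   (s3,b)→(s0,_,→)
state=s0 head=3 tape=bb_[b]aab___   (s0,b)→(s4,b,→)
state=s4 head=4 tape=bb_b[a]ab___   (s4,a)→(s1,_,→)
state=s1 head=5 tape=bb_b_[a]b___   (s1,a)→(s1,a,←)
state=s1 head=4 tape=bb_b[_]ab___   (s1,_)→(s0,_,←)
state=s0 head=3 tape=bb_[b]_ab___   (s0,b)→(s4,b,→)
state=s4 head=4 tape=bb_b[_]ab___   (s4,_)→(s0,a,→)
state=s0 head=5 tape=bb_ba[a]b___   (s0,a)→(s1,b,→)
state=s1 head=6 tape=bb_bab[b]___   (s1,b)→(s0,a,←)
state=s0 head=5 tape=bb_ba[b]a___   (s0,b)→(s4,b,→)
state=s4 head=6 tape=bb_bab[a]___   (s4,a)→(s1,_,→)
state=s1 head=7 tape=bb_bab_[_]__   (s1,_)→(s0,_,←)
state=s0 head=6 tape=bb_bab[_]___   (s0,_)→(s3,b,←)
state=s3 head=5 tape=bb_ba[b]b___   (s3,b)→(s0,_,→)
state=s0 head=6 tape=bb_ba_[b]___   (s0,b)→(s4,b,→)
state=s4 head=7 tape=bb_ba_b[_]__   (s4,_)→(s0,a,→)
state=s0 head=8 tape=bb_ba_ba[_]_   (s0,_)→(s3,b,←)
state=s3 head=7 tape=bb_ba_b[a]b_   (s3,a)→(s3,_,→)
state=s3 head=8 tape=bb_ba_b_[b]_   (s3,b)→(s0,_,→)
state=s0 head=9 tape=bb_ba_b__[_]   (s0,_)→(s3,b,←)
state=s3 head=8 tape=bb_ba_b_[_]b   (s3,_)→(sH,b,→)
state=sH head=9 tape=bb_ba_b_b[b]
The non-blank tape span at halt is bb_ba_b_bb.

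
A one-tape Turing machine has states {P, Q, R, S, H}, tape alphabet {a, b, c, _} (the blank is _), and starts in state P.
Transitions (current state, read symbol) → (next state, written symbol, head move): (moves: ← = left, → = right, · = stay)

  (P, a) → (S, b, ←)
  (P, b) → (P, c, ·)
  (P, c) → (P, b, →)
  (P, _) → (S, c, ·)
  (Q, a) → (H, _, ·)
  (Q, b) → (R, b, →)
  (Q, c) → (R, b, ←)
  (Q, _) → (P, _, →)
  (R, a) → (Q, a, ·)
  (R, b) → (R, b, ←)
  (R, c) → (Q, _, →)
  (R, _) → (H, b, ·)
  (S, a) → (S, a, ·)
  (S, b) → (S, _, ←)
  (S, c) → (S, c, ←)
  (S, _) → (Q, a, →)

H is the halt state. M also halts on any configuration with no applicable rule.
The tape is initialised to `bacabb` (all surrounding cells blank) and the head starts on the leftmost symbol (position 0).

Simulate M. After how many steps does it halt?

state=P head=0 tape=_[b]acabb   (P,b)→(P,c,·)
state=P head=0 tape=_[c]acabb   (P,c)→(P,b,→)
state=P head=1 tape=_b[a]cabb   (P,a)→(S,b,←)
state=S head=0 tape=_[b]bcabb   (S,b)→(S,_,←)
state=S head=-1 tape=[_]_bcabb   (S,_)→(Q,a,→)
state=Q head=0 tape=a[_]bcabb   (Q,_)→(P,_,→)
state=P head=1 tape=a_[b]cabb   (P,b)→(P,c,·)
state=P head=1 tape=a_[c]cabb   (P,c)→(P,b,→)
state=P head=2 tape=a_b[c]abb   (P,c)→(P,b,→)
state=P head=3 tape=a_bb[a]bb   (P,a)→(S,b,←)
state=S head=2 tape=a_b[b]bbb   (S,b)→(S,_,←)
state=S head=1 tape=a_[b]_bbb   (S,b)→(S,_,←)
state=S head=0 tape=a[_]__bbb   (S,_)→(Q,a,→)
state=Q head=1 tape=aa[_]_bbb   (Q,_)→(P,_,→)
state=P head=2 tape=aa_[_]bbb   (P,_)→(S,c,·)
state=S head=2 tape=aa_[c]bbb   (S,c)→(S,c,←)
state=S head=1 tape=aa[_]cbbb   (S,_)→(Q,a,→)
state=Q head=2 tape=aaa[c]bbb   (Q,c)→(R,b,←)
state=R head=1 tape=aa[a]bbbb   (R,a)→(Q,a,·)
state=Q head=1 tape=aa[a]bbbb   (Q,a)→(H,_,·)
state=H head=1 tape=aa[_]bbbb
M halts after 20 transitions.

20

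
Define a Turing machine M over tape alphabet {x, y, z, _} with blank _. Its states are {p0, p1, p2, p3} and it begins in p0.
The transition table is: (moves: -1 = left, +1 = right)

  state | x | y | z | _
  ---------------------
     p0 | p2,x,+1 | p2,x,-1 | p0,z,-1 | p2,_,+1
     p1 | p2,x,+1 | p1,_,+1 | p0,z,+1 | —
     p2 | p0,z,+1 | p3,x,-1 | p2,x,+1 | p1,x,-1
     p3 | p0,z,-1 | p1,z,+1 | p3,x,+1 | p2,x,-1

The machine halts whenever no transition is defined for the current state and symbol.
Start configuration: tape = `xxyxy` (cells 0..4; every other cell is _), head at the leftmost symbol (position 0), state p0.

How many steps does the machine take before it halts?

p0 | [x]xyxy__   read x → write x, move +1, go to p2
p2 | x[x]yxy__   read x → write z, move +1, go to p0
p0 | xz[y]xy__   read y → write x, move -1, go to p2
p2 | x[z]xxy__   read z → write x, move +1, go to p2
p2 | xx[x]xy__   read x → write z, move +1, go to p0
p0 | xxz[x]y__   read x → write x, move +1, go to p2
p2 | xxzx[y]__   read y → write x, move -1, go to p3
p3 | xxz[x]x__   read x → write z, move -1, go to p0
p0 | xx[z]zx__   read z → write z, move -1, go to p0
p0 | x[x]zzx__   read x → write x, move +1, go to p2
p2 | xx[z]zx__   read z → write x, move +1, go to p2
p2 | xxx[z]x__   read z → write x, move +1, go to p2
p2 | xxxx[x]__   read x → write z, move +1, go to p0
p0 | xxxxz[_]_   read _ → write _, move +1, go to p2
p2 | xxxxz_[_]   read _ → write x, move -1, go to p1
p1 | xxxxz[_]x
M halts after 15 transitions.

15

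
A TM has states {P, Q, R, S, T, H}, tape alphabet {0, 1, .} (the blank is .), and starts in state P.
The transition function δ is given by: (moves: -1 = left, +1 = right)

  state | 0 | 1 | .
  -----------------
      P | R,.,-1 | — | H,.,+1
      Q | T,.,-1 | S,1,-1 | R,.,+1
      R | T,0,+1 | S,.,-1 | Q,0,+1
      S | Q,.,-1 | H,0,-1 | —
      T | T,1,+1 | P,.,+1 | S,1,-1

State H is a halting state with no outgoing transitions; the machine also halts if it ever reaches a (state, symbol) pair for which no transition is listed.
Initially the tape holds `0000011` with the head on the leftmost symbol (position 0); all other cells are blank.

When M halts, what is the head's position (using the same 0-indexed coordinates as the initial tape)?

state=P head=0 tape=.[0]000011   (P,0)→(R,.,-1)
state=R head=-1 tape=[.].000011   (R,.)→(Q,0,+1)
state=Q head=0 tape=0[.]000011   (Q,.)→(R,.,+1)
state=R head=1 tape=0.[0]00011   (R,0)→(T,0,+1)
state=T head=2 tape=0.0[0]0011   (T,0)→(T,1,+1)
state=T head=3 tape=0.01[0]011   (T,0)→(T,1,+1)
state=T head=4 tape=0.011[0]11   (T,0)→(T,1,+1)
state=T head=5 tape=0.0111[1]1   (T,1)→(P,.,+1)
state=P head=6 tape=0.0111.[1]
At halt the head is at cell 6.

6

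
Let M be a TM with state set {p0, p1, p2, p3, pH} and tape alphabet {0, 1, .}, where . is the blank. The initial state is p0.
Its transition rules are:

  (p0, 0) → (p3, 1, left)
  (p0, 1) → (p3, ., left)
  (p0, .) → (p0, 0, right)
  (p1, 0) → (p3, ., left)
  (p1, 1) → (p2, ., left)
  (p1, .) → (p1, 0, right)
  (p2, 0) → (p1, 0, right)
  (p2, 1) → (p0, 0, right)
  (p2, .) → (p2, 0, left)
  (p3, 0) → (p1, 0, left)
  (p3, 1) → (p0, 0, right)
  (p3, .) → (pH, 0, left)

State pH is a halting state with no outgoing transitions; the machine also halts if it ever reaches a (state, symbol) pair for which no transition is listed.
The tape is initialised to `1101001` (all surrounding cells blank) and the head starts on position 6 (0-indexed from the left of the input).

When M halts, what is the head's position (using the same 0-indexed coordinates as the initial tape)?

-2

state=p0 head=6 tape=..110100[1]   (p0,1)→(p3,.,left)
state=p3 head=5 tape=..11010[0].   (p3,0)→(p1,0,left)
state=p1 head=4 tape=..1101[0]0.   (p1,0)→(p3,.,left)
state=p3 head=3 tape=..110[1].0.   (p3,1)→(p0,0,right)
state=p0 head=4 tape=..1100[.]0.   (p0,.)→(p0,0,right)
state=p0 head=5 tape=..11000[0].   (p0,0)→(p3,1,left)
state=p3 head=4 tape=..1100[0]1.   (p3,0)→(p1,0,left)
state=p1 head=3 tape=..110[0]01.   (p1,0)→(p3,.,left)
state=p3 head=2 tape=..11[0].01.   (p3,0)→(p1,0,left)
state=p1 head=1 tape=..1[1]0.01.   (p1,1)→(p2,.,left)
state=p2 head=0 tape=..[1].0.01.   (p2,1)→(p0,0,right)
state=p0 head=1 tape=..0[.]0.01.   (p0,.)→(p0,0,right)
state=p0 head=2 tape=..00[0].01.   (p0,0)→(p3,1,left)
state=p3 head=1 tape=..0[0]1.01.   (p3,0)→(p1,0,left)
state=p1 head=0 tape=..[0]01.01.   (p1,0)→(p3,.,left)
state=p3 head=-1 tape=.[.].01.01.   (p3,.)→(pH,0,left)
state=pH head=-2 tape=[.]0.01.01.
At halt the head is at cell -2.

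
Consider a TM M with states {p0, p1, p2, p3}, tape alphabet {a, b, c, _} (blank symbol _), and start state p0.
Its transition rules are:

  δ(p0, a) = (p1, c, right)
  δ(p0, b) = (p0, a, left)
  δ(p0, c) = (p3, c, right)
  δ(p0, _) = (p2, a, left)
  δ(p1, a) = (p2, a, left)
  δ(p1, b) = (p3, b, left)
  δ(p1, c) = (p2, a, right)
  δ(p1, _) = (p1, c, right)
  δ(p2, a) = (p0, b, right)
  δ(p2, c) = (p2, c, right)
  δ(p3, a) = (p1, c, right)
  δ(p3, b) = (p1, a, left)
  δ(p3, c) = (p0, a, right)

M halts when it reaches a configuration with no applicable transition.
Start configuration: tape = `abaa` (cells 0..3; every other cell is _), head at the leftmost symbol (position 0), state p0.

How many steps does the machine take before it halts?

13

state=p0 head=0 tape=[a]baa_   (p0,a)→(p1,c,right)
state=p1 head=1 tape=c[b]aa_   (p1,b)→(p3,b,left)
state=p3 head=0 tape=[c]baa_   (p3,c)→(p0,a,right)
state=p0 head=1 tape=a[b]aa_   (p0,b)→(p0,a,left)
state=p0 head=0 tape=[a]aaa_   (p0,a)→(p1,c,right)
state=p1 head=1 tape=c[a]aa_   (p1,a)→(p2,a,left)
state=p2 head=0 tape=[c]aaa_   (p2,c)→(p2,c,right)
state=p2 head=1 tape=c[a]aa_   (p2,a)→(p0,b,right)
state=p0 head=2 tape=cb[a]a_   (p0,a)→(p1,c,right)
state=p1 head=3 tape=cbc[a]_   (p1,a)→(p2,a,left)
state=p2 head=2 tape=cb[c]a_   (p2,c)→(p2,c,right)
state=p2 head=3 tape=cbc[a]_   (p2,a)→(p0,b,right)
state=p0 head=4 tape=cbcb[_]   (p0,_)→(p2,a,left)
state=p2 head=3 tape=cbc[b]a
M halts after 13 transitions.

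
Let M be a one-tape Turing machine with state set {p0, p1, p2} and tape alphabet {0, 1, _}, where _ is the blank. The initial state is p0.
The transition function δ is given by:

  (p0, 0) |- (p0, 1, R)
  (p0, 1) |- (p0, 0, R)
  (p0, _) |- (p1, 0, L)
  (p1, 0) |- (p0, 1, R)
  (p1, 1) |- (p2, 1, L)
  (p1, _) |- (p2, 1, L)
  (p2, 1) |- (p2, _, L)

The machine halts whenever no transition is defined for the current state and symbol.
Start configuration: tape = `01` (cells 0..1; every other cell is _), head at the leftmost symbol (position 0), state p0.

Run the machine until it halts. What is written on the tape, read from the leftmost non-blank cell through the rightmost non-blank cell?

10

p0 | _[0]1__   read 0 → write 1, move R, go to p0
p0 | _1[1]__   read 1 → write 0, move R, go to p0
p0 | _10[_]_   read _ → write 0, move L, go to p1
p1 | _1[0]0_   read 0 → write 1, move R, go to p0
p0 | _11[0]_   read 0 → write 1, move R, go to p0
p0 | _111[_]   read _ → write 0, move L, go to p1
p1 | _11[1]0   read 1 → write 1, move L, go to p2
p2 | _1[1]10   read 1 → write _, move L, go to p2
p2 | _[1]_10   read 1 → write _, move L, go to p2
p2 | [_]__10
The non-blank tape span at halt is 10.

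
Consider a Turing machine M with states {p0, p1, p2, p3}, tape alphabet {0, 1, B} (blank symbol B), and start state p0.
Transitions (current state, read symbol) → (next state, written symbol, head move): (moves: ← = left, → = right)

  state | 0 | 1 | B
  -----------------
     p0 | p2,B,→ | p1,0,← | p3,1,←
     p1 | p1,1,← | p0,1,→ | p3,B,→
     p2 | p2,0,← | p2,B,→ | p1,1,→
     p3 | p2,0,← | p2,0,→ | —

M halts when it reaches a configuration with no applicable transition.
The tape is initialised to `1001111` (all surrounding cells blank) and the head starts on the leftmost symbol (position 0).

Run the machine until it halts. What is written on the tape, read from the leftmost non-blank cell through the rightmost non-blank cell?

111BBBBB1

p0 | B[1]001111BBB   read 1 → write 0, move ←, go to p1
p1 | [B]0001111BBB   read B → write B, move →, go to p3
p3 | B[0]001111BBB   read 0 → write 0, move ←, go to p2
p2 | [B]0001111BBB   read B → write 1, move →, go to p1
p1 | 1[0]001111BBB   read 0 → write 1, move ←, go to p1
p1 | [1]1001111BBB   read 1 → write 1, move →, go to p0
p0 | 1[1]001111BBB   read 1 → write 0, move ←, go to p1
p1 | [1]0001111BBB   read 1 → write 1, move →, go to p0
p0 | 1[0]001111BBB   read 0 → write B, move →, go to p2
p2 | 1B[0]01111BBB   read 0 → write 0, move ←, go to p2
p2 | 1[B]001111BBB   read B → write 1, move →, go to p1
p1 | 11[0]01111BBB   read 0 → write 1, move ←, go to p1
p1 | 1[1]101111BBB   read 1 → write 1, move →, go to p0
p0 | 11[1]01111BBB   read 1 → write 0, move ←, go to p1
p1 | 1[1]001111BBB   read 1 → write 1, move →, go to p0
p0 | 11[0]01111BBB   read 0 → write B, move →, go to p2
p2 | 11B[0]1111BBB   read 0 → write 0, move ←, go to p2
p2 | 11[B]01111BBB   read B → write 1, move →, go to p1
p1 | 111[0]1111BBB   read 0 → write 1, move ←, go to p1
p1 | 11[1]11111BBB   read 1 → write 1, move →, go to p0
p0 | 111[1]1111BBB   read 1 → write 0, move ←, go to p1
p1 | 11[1]01111BBB   read 1 → write 1, move →, go to p0
p0 | 111[0]1111BBB   read 0 → write B, move →, go to p2
p2 | 111B[1]111BBB   read 1 → write B, move →, go to p2
p2 | 111BB[1]11BBB   read 1 → write B, move →, go to p2
p2 | 111BBB[1]1BBB   read 1 → write B, move →, go to p2
p2 | 111BBBB[1]BBB   read 1 → write B, move →, go to p2
p2 | 111BBBBB[B]BB   read B → write 1, move →, go to p1
p1 | 111BBBBB1[B]B   read B → write B, move →, go to p3
p3 | 111BBBBB1B[B]
The non-blank tape span at halt is 111BBBBB1.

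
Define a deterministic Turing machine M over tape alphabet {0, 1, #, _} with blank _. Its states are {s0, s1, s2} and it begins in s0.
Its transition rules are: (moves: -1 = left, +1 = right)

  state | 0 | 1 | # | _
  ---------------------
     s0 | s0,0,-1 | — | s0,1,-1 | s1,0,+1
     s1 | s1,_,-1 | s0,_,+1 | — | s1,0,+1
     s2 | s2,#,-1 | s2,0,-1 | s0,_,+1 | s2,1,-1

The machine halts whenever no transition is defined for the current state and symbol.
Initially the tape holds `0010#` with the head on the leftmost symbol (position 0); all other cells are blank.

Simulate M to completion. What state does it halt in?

s1

s0 | ____[0]010#   read 0 → write 0, move -1, go to s0
s0 | ___[_]0010#   read _ → write 0, move +1, go to s1
s1 | ___0[0]010#   read 0 → write _, move -1, go to s1
s1 | ___[0]_010#   read 0 → write _, move -1, go to s1
s1 | __[_]__010#   read _ → write 0, move +1, go to s1
s1 | __0[_]_010#   read _ → write 0, move +1, go to s1
s1 | __00[_]010#   read _ → write 0, move +1, go to s1
s1 | __000[0]10#   read 0 → write _, move -1, go to s1
s1 | __00[0]_10#   read 0 → write _, move -1, go to s1
s1 | __0[0]__10#   read 0 → write _, move -1, go to s1
s1 | __[0]___10#   read 0 → write _, move -1, go to s1
s1 | _[_]____10#   read _ → write 0, move +1, go to s1
s1 | _0[_]___10#   read _ → write 0, move +1, go to s1
s1 | _00[_]__10#   read _ → write 0, move +1, go to s1
s1 | _000[_]_10#   read _ → write 0, move +1, go to s1
s1 | _0000[_]10#   read _ → write 0, move +1, go to s1
s1 | _00000[1]0#   read 1 → write _, move +1, go to s0
s0 | _00000_[0]#   read 0 → write 0, move -1, go to s0
s0 | _00000[_]0#   read _ → write 0, move +1, go to s1
s1 | _000000[0]#   read 0 → write _, move -1, go to s1
s1 | _00000[0]_#   read 0 → write _, move -1, go to s1
s1 | _0000[0]__#   read 0 → write _, move -1, go to s1
s1 | _000[0]___#   read 0 → write _, move -1, go to s1
s1 | _00[0]____#   read 0 → write _, move -1, go to s1
s1 | _0[0]_____#   read 0 → write _, move -1, go to s1
s1 | _[0]______#   read 0 → write _, move -1, go to s1
s1 | [_]_______#   read _ → write 0, move +1, go to s1
s1 | 0[_]______#   read _ → write 0, move +1, go to s1
s1 | 00[_]_____#   read _ → write 0, move +1, go to s1
s1 | 000[_]____#   read _ → write 0, move +1, go to s1
s1 | 0000[_]___#   read _ → write 0, move +1, go to s1
s1 | 00000[_]__#   read _ → write 0, move +1, go to s1
s1 | 000000[_]_#   read _ → write 0, move +1, go to s1
s1 | 0000000[_]#   read _ → write 0, move +1, go to s1
s1 | 00000000[#]
No transition is defined for (s1, #); M halts in state s1.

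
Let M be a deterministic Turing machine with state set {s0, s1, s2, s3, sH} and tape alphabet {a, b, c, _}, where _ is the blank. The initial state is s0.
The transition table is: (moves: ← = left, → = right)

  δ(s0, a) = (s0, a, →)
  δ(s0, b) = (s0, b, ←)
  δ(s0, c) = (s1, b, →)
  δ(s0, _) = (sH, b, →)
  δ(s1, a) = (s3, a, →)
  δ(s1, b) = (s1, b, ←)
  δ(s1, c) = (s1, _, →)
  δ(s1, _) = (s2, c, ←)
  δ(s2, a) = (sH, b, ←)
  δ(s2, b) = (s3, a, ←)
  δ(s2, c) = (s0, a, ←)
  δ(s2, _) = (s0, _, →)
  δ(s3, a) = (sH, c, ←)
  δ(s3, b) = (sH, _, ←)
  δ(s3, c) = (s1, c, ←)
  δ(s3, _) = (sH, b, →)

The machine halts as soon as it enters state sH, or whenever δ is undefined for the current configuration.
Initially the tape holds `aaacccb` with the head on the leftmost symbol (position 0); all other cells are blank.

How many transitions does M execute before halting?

state=s0 head=0 tape=[a]aacccb   (s0,a)→(s0,a,→)
state=s0 head=1 tape=a[a]acccb   (s0,a)→(s0,a,→)
state=s0 head=2 tape=aa[a]cccb   (s0,a)→(s0,a,→)
state=s0 head=3 tape=aaa[c]ccb   (s0,c)→(s1,b,→)
state=s1 head=4 tape=aaab[c]cb   (s1,c)→(s1,_,→)
state=s1 head=5 tape=aaab_[c]b   (s1,c)→(s1,_,→)
state=s1 head=6 tape=aaab__[b]   (s1,b)→(s1,b,←)
state=s1 head=5 tape=aaab_[_]b   (s1,_)→(s2,c,←)
state=s2 head=4 tape=aaab[_]cb   (s2,_)→(s0,_,→)
state=s0 head=5 tape=aaab_[c]b   (s0,c)→(s1,b,→)
state=s1 head=6 tape=aaab_b[b]   (s1,b)→(s1,b,←)
state=s1 head=5 tape=aaab_[b]b   (s1,b)→(s1,b,←)
state=s1 head=4 tape=aaab[_]bb   (s1,_)→(s2,c,←)
state=s2 head=3 tape=aaa[b]cbb   (s2,b)→(s3,a,←)
state=s3 head=2 tape=aa[a]acbb   (s3,a)→(sH,c,←)
state=sH head=1 tape=a[a]cacbb
M halts after 15 transitions.

15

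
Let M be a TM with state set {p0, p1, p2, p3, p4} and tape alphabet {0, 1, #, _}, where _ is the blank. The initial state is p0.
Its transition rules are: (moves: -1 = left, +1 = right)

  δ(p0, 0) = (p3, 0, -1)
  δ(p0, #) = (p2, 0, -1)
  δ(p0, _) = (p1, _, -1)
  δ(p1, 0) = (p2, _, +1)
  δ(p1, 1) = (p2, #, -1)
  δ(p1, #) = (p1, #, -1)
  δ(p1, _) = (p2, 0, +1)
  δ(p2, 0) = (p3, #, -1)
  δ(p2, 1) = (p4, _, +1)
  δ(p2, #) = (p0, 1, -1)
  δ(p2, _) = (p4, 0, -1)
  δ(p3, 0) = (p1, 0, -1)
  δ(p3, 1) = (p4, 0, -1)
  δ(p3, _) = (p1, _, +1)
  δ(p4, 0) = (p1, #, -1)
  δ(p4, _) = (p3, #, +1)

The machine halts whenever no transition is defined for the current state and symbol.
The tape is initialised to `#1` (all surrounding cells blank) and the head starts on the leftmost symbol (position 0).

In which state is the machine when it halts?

p4

p0 | ____[#]1   read # → write 0, move -1, go to p2
p2 | ___[_]01   read _ → write 0, move -1, go to p4
p4 | __[_]001   read _ → write #, move +1, go to p3
p3 | __#[0]01   read 0 → write 0, move -1, go to p1
p1 | __[#]001   read # → write #, move -1, go to p1
p1 | _[_]#001   read _ → write 0, move +1, go to p2
p2 | _0[#]001   read # → write 1, move -1, go to p0
p0 | _[0]1001   read 0 → write 0, move -1, go to p3
p3 | [_]01001   read _ → write _, move +1, go to p1
p1 | _[0]1001   read 0 → write _, move +1, go to p2
p2 | __[1]001   read 1 → write _, move +1, go to p4
p4 | ___[0]01   read 0 → write #, move -1, go to p1
p1 | __[_]#01   read _ → write 0, move +1, go to p2
p2 | __0[#]01   read # → write 1, move -1, go to p0
p0 | __[0]101   read 0 → write 0, move -1, go to p3
p3 | _[_]0101   read _ → write _, move +1, go to p1
p1 | __[0]101   read 0 → write _, move +1, go to p2
p2 | ___[1]01   read 1 → write _, move +1, go to p4
p4 | ____[0]1   read 0 → write #, move -1, go to p1
p1 | ___[_]#1   read _ → write 0, move +1, go to p2
p2 | ___0[#]1   read # → write 1, move -1, go to p0
p0 | ___[0]11   read 0 → write 0, move -1, go to p3
p3 | __[_]011   read _ → write _, move +1, go to p1
p1 | ___[0]11   read 0 → write _, move +1, go to p2
p2 | ____[1]1   read 1 → write _, move +1, go to p4
p4 | _____[1]
No transition is defined for (p4, 1); M halts in state p4.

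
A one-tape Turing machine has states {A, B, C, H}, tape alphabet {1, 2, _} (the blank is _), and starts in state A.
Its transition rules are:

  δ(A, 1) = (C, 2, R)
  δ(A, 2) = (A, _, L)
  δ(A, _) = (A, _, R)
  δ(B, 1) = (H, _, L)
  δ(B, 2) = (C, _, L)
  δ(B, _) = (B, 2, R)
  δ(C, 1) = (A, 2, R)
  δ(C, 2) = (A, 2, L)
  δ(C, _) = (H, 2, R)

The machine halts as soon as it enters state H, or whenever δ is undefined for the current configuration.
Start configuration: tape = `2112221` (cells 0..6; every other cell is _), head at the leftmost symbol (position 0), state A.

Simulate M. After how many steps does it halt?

A | _[2]112221__   read 2 → write _, move L, go to A
A | [_]_112221__   read _ → write _, move R, go to A
A | _[_]112221__   read _ → write _, move R, go to A
A | __[1]12221__   read 1 → write 2, move R, go to C
C | __2[1]2221__   read 1 → write 2, move R, go to A
A | __22[2]221__   read 2 → write _, move L, go to A
A | __2[2]_221__   read 2 → write _, move L, go to A
A | __[2]__221__   read 2 → write _, move L, go to A
A | _[_]___221__   read _ → write _, move R, go to A
A | __[_]__221__   read _ → write _, move R, go to A
A | ___[_]_221__   read _ → write _, move R, go to A
A | ____[_]221__   read _ → write _, move R, go to A
A | _____[2]21__   read 2 → write _, move L, go to A
A | ____[_]_21__   read _ → write _, move R, go to A
A | _____[_]21__   read _ → write _, move R, go to A
A | ______[2]1__   read 2 → write _, move L, go to A
A | _____[_]_1__   read _ → write _, move R, go to A
A | ______[_]1__   read _ → write _, move R, go to A
A | _______[1]__   read 1 → write 2, move R, go to C
C | _______2[_]_   read _ → write 2, move R, go to H
H | _______22[_]
M halts after 20 transitions.

20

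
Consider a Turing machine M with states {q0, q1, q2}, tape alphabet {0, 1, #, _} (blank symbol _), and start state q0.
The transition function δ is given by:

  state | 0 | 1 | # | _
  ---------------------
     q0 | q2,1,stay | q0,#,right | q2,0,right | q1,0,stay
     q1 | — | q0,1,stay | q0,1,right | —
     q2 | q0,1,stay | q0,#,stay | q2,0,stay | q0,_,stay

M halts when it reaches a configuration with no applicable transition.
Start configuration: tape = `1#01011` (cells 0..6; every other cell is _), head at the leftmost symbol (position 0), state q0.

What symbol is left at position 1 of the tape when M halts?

0

state=q0 head=0 tape=[1]#01011_   (q0,1)→(q0,#,right)
state=q0 head=1 tape=#[#]01011_   (q0,#)→(q2,0,right)
state=q2 head=2 tape=#0[0]1011_   (q2,0)→(q0,1,stay)
state=q0 head=2 tape=#0[1]1011_   (q0,1)→(q0,#,right)
state=q0 head=3 tape=#0#[1]011_   (q0,1)→(q0,#,right)
state=q0 head=4 tape=#0##[0]11_   (q0,0)→(q2,1,stay)
state=q2 head=4 tape=#0##[1]11_   (q2,1)→(q0,#,stay)
state=q0 head=4 tape=#0##[#]11_   (q0,#)→(q2,0,right)
state=q2 head=5 tape=#0##0[1]1_   (q2,1)→(q0,#,stay)
state=q0 head=5 tape=#0##0[#]1_   (q0,#)→(q2,0,right)
state=q2 head=6 tape=#0##00[1]_   (q2,1)→(q0,#,stay)
state=q0 head=6 tape=#0##00[#]_   (q0,#)→(q2,0,right)
state=q2 head=7 tape=#0##000[_]   (q2,_)→(q0,_,stay)
state=q0 head=7 tape=#0##000[_]   (q0,_)→(q1,0,stay)
state=q1 head=7 tape=#0##000[0]
Cell 1 holds 0 when M halts.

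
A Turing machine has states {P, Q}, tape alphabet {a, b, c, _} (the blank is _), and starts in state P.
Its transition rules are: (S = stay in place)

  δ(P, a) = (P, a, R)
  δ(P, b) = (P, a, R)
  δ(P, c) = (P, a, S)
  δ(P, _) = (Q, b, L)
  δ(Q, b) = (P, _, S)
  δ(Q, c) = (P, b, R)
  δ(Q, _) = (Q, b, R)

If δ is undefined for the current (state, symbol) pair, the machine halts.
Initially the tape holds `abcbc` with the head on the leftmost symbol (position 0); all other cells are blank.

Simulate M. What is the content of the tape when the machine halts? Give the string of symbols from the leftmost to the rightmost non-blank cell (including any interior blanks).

state=P head=0 tape=[a]bcbc_   (P,a)→(P,a,R)
state=P head=1 tape=a[b]cbc_   (P,b)→(P,a,R)
state=P head=2 tape=aa[c]bc_   (P,c)→(P,a,S)
state=P head=2 tape=aa[a]bc_   (P,a)→(P,a,R)
state=P head=3 tape=aaa[b]c_   (P,b)→(P,a,R)
state=P head=4 tape=aaaa[c]_   (P,c)→(P,a,S)
state=P head=4 tape=aaaa[a]_   (P,a)→(P,a,R)
state=P head=5 tape=aaaaa[_]   (P,_)→(Q,b,L)
state=Q head=4 tape=aaaa[a]b
The non-blank tape span at halt is aaaaab.

aaaaab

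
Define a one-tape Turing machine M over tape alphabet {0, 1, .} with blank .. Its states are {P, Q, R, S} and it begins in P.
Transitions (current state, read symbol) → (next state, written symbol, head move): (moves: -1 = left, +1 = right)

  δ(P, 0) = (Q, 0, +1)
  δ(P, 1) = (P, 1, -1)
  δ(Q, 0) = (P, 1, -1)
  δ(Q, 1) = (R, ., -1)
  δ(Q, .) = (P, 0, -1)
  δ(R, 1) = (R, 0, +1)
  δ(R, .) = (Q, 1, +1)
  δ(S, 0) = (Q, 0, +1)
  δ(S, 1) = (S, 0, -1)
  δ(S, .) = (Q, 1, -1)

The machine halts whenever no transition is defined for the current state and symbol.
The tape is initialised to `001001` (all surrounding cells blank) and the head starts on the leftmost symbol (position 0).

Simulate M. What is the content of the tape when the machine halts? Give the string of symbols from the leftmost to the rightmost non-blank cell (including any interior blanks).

state=P head=0 tape=[0]01001   (P,0)→(Q,0,+1)
state=Q head=1 tape=0[0]1001   (Q,0)→(P,1,-1)
state=P head=0 tape=[0]11001   (P,0)→(Q,0,+1)
state=Q head=1 tape=0[1]1001   (Q,1)→(R,.,-1)
state=R head=0 tape=[0].1001
The non-blank tape span at halt is 0.1001.

0.1001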